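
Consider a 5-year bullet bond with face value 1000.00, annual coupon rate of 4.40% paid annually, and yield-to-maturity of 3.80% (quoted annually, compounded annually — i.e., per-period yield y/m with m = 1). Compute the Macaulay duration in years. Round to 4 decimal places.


Answer: Macaulay duration = 4.6020 years

Derivation:
Coupon per period c = face * coupon_rate / m = 44.000000
Periods per year m = 1; per-period yield y/m = 0.038000
Number of cashflows N = 5
Cashflows (t years, CF_t, discount factor 1/(1+y/m)^(m*t), PV):
  t = 1.0000: CF_t = 44.000000, DF = 0.963391, PV = 42.389210
  t = 2.0000: CF_t = 44.000000, DF = 0.928122, PV = 40.837389
  t = 3.0000: CF_t = 44.000000, DF = 0.894145, PV = 39.342379
  t = 4.0000: CF_t = 44.000000, DF = 0.861411, PV = 37.902099
  t = 5.0000: CF_t = 1044.000000, DF = 0.829876, PV = 866.390599
Price P = sum_t PV_t = 1026.861676
Macaulay numerator sum_t t * PV_t:
  t * PV_t at t = 1.0000: 42.389210
  t * PV_t at t = 2.0000: 81.674778
  t * PV_t at t = 3.0000: 118.027136
  t * PV_t at t = 4.0000: 151.608396
  t * PV_t at t = 5.0000: 4331.952994
Macaulay duration D = (sum_t t * PV_t) / P = 4725.652515 / 1026.861676 = 4.602034


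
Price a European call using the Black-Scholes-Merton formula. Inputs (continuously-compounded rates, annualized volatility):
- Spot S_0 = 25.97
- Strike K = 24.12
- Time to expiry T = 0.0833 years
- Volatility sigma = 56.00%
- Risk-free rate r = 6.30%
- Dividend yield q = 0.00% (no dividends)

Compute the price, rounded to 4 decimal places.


Answer: Price = 2.7858

Derivation:
d1 = (ln(S/K) + (r - q + 0.5*sigma^2) * T) / (sigma * sqrt(T)) = 0.57051552
d2 = d1 - sigma * sqrt(T) = 0.40888978
exp(-rT) = 0.99476585; exp(-qT) = 1.00000000
C = S_0 * exp(-qT) * N(d1) - K * exp(-rT) * N(d2)
N(d1) = 0.71583595; N(d2) = 0.65868973
C = 25.9700 * 1.00000000 * 0.71583595 - 24.1200 * 0.99476585 * 0.65868973 = 2.7858


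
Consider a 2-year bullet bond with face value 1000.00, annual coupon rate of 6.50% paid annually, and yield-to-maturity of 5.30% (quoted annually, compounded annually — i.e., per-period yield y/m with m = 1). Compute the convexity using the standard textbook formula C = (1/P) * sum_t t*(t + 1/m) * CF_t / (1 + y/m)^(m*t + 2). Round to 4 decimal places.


Coupon per period c = face * coupon_rate / m = 65.000000
Periods per year m = 1; per-period yield y/m = 0.053000
Number of cashflows N = 2
Cashflows (t years, CF_t, discount factor 1/(1+y/m)^(m*t), PV):
  t = 1.0000: CF_t = 65.000000, DF = 0.949668, PV = 61.728395
  t = 2.0000: CF_t = 1065.000000, DF = 0.901869, PV = 960.490039
Price P = sum_t PV_t = 1022.218434
Convexity numerator sum_t t*(t + 1/m) * CF_t / (1+y/m)^(m*t + 2):
  t = 1.0000: term = 111.341800
  t = 2.0000: term = 5197.414736
Convexity = (1/P) * sum = 5308.756536 / 1022.218434 = 5.193368

Answer: Convexity = 5.1934


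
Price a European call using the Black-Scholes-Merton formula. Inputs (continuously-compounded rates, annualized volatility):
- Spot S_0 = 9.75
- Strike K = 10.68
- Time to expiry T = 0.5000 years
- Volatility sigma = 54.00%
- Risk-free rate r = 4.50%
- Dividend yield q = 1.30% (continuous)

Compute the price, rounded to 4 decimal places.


Answer: Price = 1.1751

Derivation:
d1 = (ln(S/K) + (r - q + 0.5*sigma^2) * T) / (sigma * sqrt(T)) = -0.00577614
d2 = d1 - sigma * sqrt(T) = -0.38761380
exp(-rT) = 0.97775124; exp(-qT) = 0.99352108
C = S_0 * exp(-qT) * N(d1) - K * exp(-rT) * N(d2)
N(d1) = 0.49769567; N(d2) = 0.34915093
C = 9.7500 * 0.99352108 * 0.49769567 - 10.6800 * 0.97775124 * 0.34915093 = 1.1751


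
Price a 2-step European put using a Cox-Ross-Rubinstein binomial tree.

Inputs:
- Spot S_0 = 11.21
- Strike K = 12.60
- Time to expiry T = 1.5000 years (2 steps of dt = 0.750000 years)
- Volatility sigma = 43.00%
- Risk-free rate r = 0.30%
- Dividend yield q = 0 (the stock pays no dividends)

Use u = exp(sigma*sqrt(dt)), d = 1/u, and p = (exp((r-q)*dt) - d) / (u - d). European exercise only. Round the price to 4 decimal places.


Answer: Price = V(0,0) = 3.1838

Derivation:
dt = T/N = 0.750000
u = exp(sigma*sqrt(dt)) = 1.451200; d = 1/u = 0.689085
p = (exp((r-q)*dt) - d) / (u - d) = 0.410919
Discount per step: exp(-r*dt) = 0.997753
Stock lattice S(k, i) with i counting down-moves:
  k=0: S(0,0) = 11.2100
  k=1: S(1,0) = 16.2680; S(1,1) = 7.7246
  k=2: S(2,0) = 23.6081; S(2,1) = 11.2100; S(2,2) = 5.3229
Terminal payoffs V(N, i) = max(K - S_T, 0):
  V(2,0) = 0.000000; V(2,1) = 1.390000; V(2,2) = 7.277067
Backward induction: V(k, i) = exp(-r*dt) * [p * V(k+1, i) + (1-p) * V(k+1, i+1)].
  V(1,0) = exp(-r*dt) * [p*0.000000 + (1-p)*1.390000] = 0.816982
  V(1,1) = exp(-r*dt) * [p*1.390000 + (1-p)*7.277067] = 4.847041
  V(0,0) = exp(-r*dt) * [p*0.816982 + (1-p)*4.847041] = 3.183841


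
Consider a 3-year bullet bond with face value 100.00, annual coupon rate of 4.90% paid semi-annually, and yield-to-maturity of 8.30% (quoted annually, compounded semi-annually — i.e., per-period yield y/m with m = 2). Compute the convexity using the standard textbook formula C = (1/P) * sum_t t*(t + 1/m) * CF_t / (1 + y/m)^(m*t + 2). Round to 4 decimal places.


Answer: Convexity = 8.8952

Derivation:
Coupon per period c = face * coupon_rate / m = 2.450000
Periods per year m = 2; per-period yield y/m = 0.041500
Number of cashflows N = 6
Cashflows (t years, CF_t, discount factor 1/(1+y/m)^(m*t), PV):
  t = 0.5000: CF_t = 2.450000, DF = 0.960154, PV = 2.352376
  t = 1.0000: CF_t = 2.450000, DF = 0.921895, PV = 2.258643
  t = 1.5000: CF_t = 2.450000, DF = 0.885161, PV = 2.168644
  t = 2.0000: CF_t = 2.450000, DF = 0.849890, PV = 2.082231
  t = 2.5000: CF_t = 2.450000, DF = 0.816025, PV = 1.999262
  t = 3.0000: CF_t = 102.450000, DF = 0.783510, PV = 80.270564
Price P = sum_t PV_t = 91.131721
Convexity numerator sum_t t*(t + 1/m) * CF_t / (1+y/m)^(m*t + 2):
  t = 0.5000: term = 1.084322
  t = 1.0000: term = 3.123347
  t = 1.5000: term = 5.997786
  t = 2.0000: term = 9.597993
  t = 2.5000: term = 13.823322
  t = 3.0000: term = 777.010822
Convexity = (1/P) * sum = 810.637592 / 91.131721 = 8.895230


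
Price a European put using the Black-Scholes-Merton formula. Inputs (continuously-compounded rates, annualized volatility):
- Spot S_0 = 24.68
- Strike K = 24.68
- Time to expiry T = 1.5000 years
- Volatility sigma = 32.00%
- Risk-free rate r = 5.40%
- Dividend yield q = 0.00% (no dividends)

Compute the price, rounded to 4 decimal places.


Answer: Price = 2.8023

Derivation:
d1 = (ln(S/K) + (r - q + 0.5*sigma^2) * T) / (sigma * sqrt(T)) = 0.40263488
d2 = d1 - sigma * sqrt(T) = 0.01071652
exp(-rT) = 0.92219369; exp(-qT) = 1.00000000
P = K * exp(-rT) * N(-d2) - S_0 * exp(-qT) * N(-d1)
N(-d1) = 0.34360842; N(-d2) = 0.49572481
P = 24.6800 * 0.92219369 * 0.49572481 - 24.6800 * 1.00000000 * 0.34360842 = 2.8023


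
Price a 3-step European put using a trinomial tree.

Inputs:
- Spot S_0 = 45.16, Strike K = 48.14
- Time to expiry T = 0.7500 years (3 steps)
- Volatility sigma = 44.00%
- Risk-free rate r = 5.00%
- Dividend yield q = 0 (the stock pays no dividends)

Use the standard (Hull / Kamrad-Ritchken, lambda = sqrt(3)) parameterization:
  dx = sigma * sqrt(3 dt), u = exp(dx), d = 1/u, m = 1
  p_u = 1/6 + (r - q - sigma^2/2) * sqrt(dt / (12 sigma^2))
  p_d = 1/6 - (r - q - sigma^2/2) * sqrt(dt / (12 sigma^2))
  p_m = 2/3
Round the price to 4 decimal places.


Answer: Price = V(0,0) = 7.3820

Derivation:
dt = T/N = 0.250000; dx = sigma*sqrt(3*dt) = 0.381051
u = exp(dx) = 1.463823; d = 1/u = 0.683143
p_u = 0.151314, p_m = 0.666667, p_d = 0.182019
Discount per step: exp(-r*dt) = 0.987578
Stock lattice S(k, j) with j the centered position index:
  k=0: S(0,+0) = 45.1600
  k=1: S(1,-1) = 30.8507; S(1,+0) = 45.1600; S(1,+1) = 66.1062
  k=2: S(2,-2) = 21.0755; S(2,-1) = 30.8507; S(2,+0) = 45.1600; S(2,+1) = 66.1062; S(2,+2) = 96.7678
  k=3: S(3,-3) = 14.3976; S(3,-2) = 21.0755; S(3,-1) = 30.8507; S(3,+0) = 45.1600; S(3,+1) = 66.1062; S(3,+2) = 96.7678; S(3,+3) = 141.6509
Terminal payoffs V(N, j) = max(K - S_T, 0):
  V(3,-3) = 33.742448; V(3,-2) = 27.064539; V(3,-1) = 17.289265; V(3,+0) = 2.980000; V(3,+1) = 0.000000; V(3,+2) = 0.000000; V(3,+3) = 0.000000
Backward induction: V(k, j) = exp(-r*dt) * [p_u * V(k+1, j+1) + p_m * V(k+1, j) + p_d * V(k+1, j-1)]
  V(2,-2) = exp(-r*dt) * [p_u*17.289265 + p_m*27.064539 + p_d*33.742448] = 26.467979
  V(2,-1) = exp(-r*dt) * [p_u*2.980000 + p_m*17.289265 + p_d*27.064539] = 16.693376
  V(2,+0) = exp(-r*dt) * [p_u*0.000000 + p_m*2.980000 + p_d*17.289265] = 5.069869
  V(2,+1) = exp(-r*dt) * [p_u*0.000000 + p_m*0.000000 + p_d*2.980000] = 0.535678
  V(2,+2) = exp(-r*dt) * [p_u*0.000000 + p_m*0.000000 + p_d*0.000000] = 0.000000
  V(1,-1) = exp(-r*dt) * [p_u*5.069869 + p_m*16.693376 + p_d*26.467979] = 16.506113
  V(1,+0) = exp(-r*dt) * [p_u*0.535678 + p_m*5.069869 + p_d*16.693376] = 6.418741
  V(1,+1) = exp(-r*dt) * [p_u*0.000000 + p_m*0.535678 + p_d*5.069869] = 1.264032
  V(0,+0) = exp(-r*dt) * [p_u*1.264032 + p_m*6.418741 + p_d*16.506113] = 7.381998


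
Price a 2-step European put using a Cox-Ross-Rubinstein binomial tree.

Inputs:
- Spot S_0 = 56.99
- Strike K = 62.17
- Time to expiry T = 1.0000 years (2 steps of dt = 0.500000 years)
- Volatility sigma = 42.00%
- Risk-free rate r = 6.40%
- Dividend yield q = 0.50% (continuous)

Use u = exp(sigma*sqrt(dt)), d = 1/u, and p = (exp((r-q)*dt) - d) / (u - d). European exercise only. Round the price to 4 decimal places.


dt = T/N = 0.500000
u = exp(sigma*sqrt(dt)) = 1.345795; d = 1/u = 0.743055
p = (exp((r-q)*dt) - d) / (u - d) = 0.475967
Discount per step: exp(-r*dt) = 0.968507
Stock lattice S(k, i) with i counting down-moves:
  k=0: S(0,0) = 56.9900
  k=1: S(1,0) = 76.6969; S(1,1) = 42.3467
  k=2: S(2,0) = 103.2182; S(2,1) = 56.9900; S(2,2) = 31.4660
Terminal payoffs V(N, i) = max(K - S_T, 0):
  V(2,0) = 0.000000; V(2,1) = 5.180000; V(2,2) = 30.704047
Backward induction: V(k, i) = exp(-r*dt) * [p * V(k+1, i) + (1-p) * V(k+1, i+1)].
  V(1,0) = exp(-r*dt) * [p*0.000000 + (1-p)*5.180000] = 2.629002
  V(1,1) = exp(-r*dt) * [p*5.180000 + (1-p)*30.704047] = 17.971069
  V(0,0) = exp(-r*dt) * [p*2.629002 + (1-p)*17.971069] = 10.332756

Answer: Price = V(0,0) = 10.3328


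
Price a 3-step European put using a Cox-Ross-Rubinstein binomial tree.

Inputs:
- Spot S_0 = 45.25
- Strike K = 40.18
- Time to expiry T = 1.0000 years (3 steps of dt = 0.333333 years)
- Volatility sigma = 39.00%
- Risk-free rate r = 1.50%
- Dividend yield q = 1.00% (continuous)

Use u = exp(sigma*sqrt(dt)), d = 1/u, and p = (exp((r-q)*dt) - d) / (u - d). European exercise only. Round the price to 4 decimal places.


Answer: Price = V(0,0) = 4.4839

Derivation:
dt = T/N = 0.333333
u = exp(sigma*sqrt(dt)) = 1.252531; d = 1/u = 0.798383
p = (exp((r-q)*dt) - d) / (u - d) = 0.447618
Discount per step: exp(-r*dt) = 0.995012
Stock lattice S(k, i) with i counting down-moves:
  k=0: S(0,0) = 45.2500
  k=1: S(1,0) = 56.6770; S(1,1) = 36.1268
  k=2: S(2,0) = 70.9898; S(2,1) = 45.2500; S(2,2) = 28.8431
  k=3: S(3,0) = 88.9169; S(3,1) = 56.6770; S(3,2) = 36.1268; S(3,3) = 23.0278
Terminal payoffs V(N, i) = max(K - S_T, 0):
  V(3,0) = 0.000000; V(3,1) = 0.000000; V(3,2) = 4.053161; V(3,3) = 17.152184
Backward induction: V(k, i) = exp(-r*dt) * [p * V(k+1, i) + (1-p) * V(k+1, i+1)].
  V(2,0) = exp(-r*dt) * [p*0.000000 + (1-p)*0.000000] = 0.000000
  V(2,1) = exp(-r*dt) * [p*0.000000 + (1-p)*4.053161] = 2.227727
  V(2,2) = exp(-r*dt) * [p*4.053161 + (1-p)*17.152184] = 11.232523
  V(1,0) = exp(-r*dt) * [p*0.000000 + (1-p)*2.227727] = 1.224419
  V(1,1) = exp(-r*dt) * [p*2.227727 + (1-p)*11.232523] = 7.165896
  V(0,0) = exp(-r*dt) * [p*1.224419 + (1-p)*7.165896] = 4.483909


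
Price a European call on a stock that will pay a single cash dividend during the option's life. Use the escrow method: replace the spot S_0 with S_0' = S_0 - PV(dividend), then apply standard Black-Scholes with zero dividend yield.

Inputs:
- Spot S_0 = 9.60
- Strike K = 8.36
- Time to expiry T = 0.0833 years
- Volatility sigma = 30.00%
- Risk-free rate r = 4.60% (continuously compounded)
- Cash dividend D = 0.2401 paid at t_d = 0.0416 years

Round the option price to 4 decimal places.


PV(D) = D * exp(-r * t_d) = 0.2401 * 0.99808823 = 0.23964098
S_0' = S_0 - PV(D) = 9.6000 - 0.23964098 = 9.36035902
d1 = (ln(S_0'/K) + (r + sigma^2/2)*T) / (sigma*sqrt(T)) = 1.39291119
d2 = d1 - sigma*sqrt(T) = 1.30632597
exp(-rT) = 0.99617553
N(d1) = 0.91817668; N(d2) = 0.90427914
C = S_0' * N(d1) - K * exp(-rT) * N(d2) = 9.36035902 * 0.91817668 - 8.3600 * 0.99617553 * 0.90427914 = 1.0636

Answer: Price = 1.0636


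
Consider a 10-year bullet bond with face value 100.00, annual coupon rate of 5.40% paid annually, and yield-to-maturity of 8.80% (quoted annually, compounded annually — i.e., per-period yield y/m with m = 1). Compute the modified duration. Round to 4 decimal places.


Coupon per period c = face * coupon_rate / m = 5.400000
Periods per year m = 1; per-period yield y/m = 0.088000
Number of cashflows N = 10
Cashflows (t years, CF_t, discount factor 1/(1+y/m)^(m*t), PV):
  t = 1.0000: CF_t = 5.400000, DF = 0.919118, PV = 4.963235
  t = 2.0000: CF_t = 5.400000, DF = 0.844777, PV = 4.561797
  t = 3.0000: CF_t = 5.400000, DF = 0.776450, PV = 4.192828
  t = 4.0000: CF_t = 5.400000, DF = 0.713649, PV = 3.853702
  t = 5.0000: CF_t = 5.400000, DF = 0.655927, PV = 3.542006
  t = 6.0000: CF_t = 5.400000, DF = 0.602874, PV = 3.255520
  t = 7.0000: CF_t = 5.400000, DF = 0.554112, PV = 2.992206
  t = 8.0000: CF_t = 5.400000, DF = 0.509294, PV = 2.750189
  t = 9.0000: CF_t = 5.400000, DF = 0.468101, PV = 2.527748
  t = 10.0000: CF_t = 105.400000, DF = 0.430240, PV = 45.347323
Price P = sum_t PV_t = 77.986555
First compute Macaulay numerator sum_t t * PV_t:
  t * PV_t at t = 1.0000: 4.963235
  t * PV_t at t = 2.0000: 9.123594
  t * PV_t at t = 3.0000: 12.578485
  t * PV_t at t = 4.0000: 15.414810
  t * PV_t at t = 5.0000: 17.710030
  t * PV_t at t = 6.0000: 19.533121
  t * PV_t at t = 7.0000: 20.945442
  t * PV_t at t = 8.0000: 22.001515
  t * PV_t at t = 9.0000: 22.749728
  t * PV_t at t = 10.0000: 453.473233
Macaulay duration D = 598.493193 / 77.986555 = 7.674312
Modified duration = D / (1 + y/m) = 7.674312 / (1 + 0.088000) = 7.053596

Answer: Modified duration = 7.0536


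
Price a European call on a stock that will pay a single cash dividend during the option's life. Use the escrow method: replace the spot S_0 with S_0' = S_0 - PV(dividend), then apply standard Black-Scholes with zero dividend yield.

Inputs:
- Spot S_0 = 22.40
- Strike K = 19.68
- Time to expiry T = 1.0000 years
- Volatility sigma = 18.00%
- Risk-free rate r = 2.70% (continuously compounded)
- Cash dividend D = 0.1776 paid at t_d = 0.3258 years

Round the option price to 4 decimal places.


Answer: Price = 3.4940

Derivation:
PV(D) = D * exp(-r * t_d) = 0.1776 * 0.99124198 = 0.17604458
S_0' = S_0 - PV(D) = 22.4000 - 0.17604458 = 22.22395542
d1 = (ln(S_0'/K) + (r + sigma^2/2)*T) / (sigma*sqrt(T)) = 0.91537716
d2 = d1 - sigma*sqrt(T) = 0.73537716
exp(-rT) = 0.97336124
N(d1) = 0.82000317; N(d2) = 0.76894509
C = S_0' * N(d1) - K * exp(-rT) * N(d2) = 22.22395542 * 0.82000317 - 19.6800 * 0.97336124 * 0.76894509 = 3.4940


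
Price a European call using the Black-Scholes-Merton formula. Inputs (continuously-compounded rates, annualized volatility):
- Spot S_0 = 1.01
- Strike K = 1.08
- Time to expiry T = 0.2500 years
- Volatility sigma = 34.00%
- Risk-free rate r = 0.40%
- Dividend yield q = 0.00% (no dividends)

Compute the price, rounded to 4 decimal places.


Answer: Price = 0.0415

Derivation:
d1 = (ln(S/K) + (r - q + 0.5*sigma^2) * T) / (sigma * sqrt(T)) = -0.30329830
d2 = d1 - sigma * sqrt(T) = -0.47329830
exp(-rT) = 0.99900050; exp(-qT) = 1.00000000
C = S_0 * exp(-qT) * N(d1) - K * exp(-rT) * N(d2)
N(d1) = 0.38083127; N(d2) = 0.31800019
C = 1.0100 * 1.00000000 * 0.38083127 - 1.0800 * 0.99900050 * 0.31800019 = 0.0415


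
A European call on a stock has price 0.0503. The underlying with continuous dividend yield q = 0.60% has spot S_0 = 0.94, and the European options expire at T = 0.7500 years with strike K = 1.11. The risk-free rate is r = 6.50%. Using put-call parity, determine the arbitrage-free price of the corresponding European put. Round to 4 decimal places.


Answer: Put price = 0.1717

Derivation:
Put-call parity: C - P = S_0 * exp(-qT) - K * exp(-rT).
S_0 * exp(-qT) = 0.9400 * 0.99551011 = 0.93577950
K * exp(-rT) = 1.1100 * 0.95241920 = 1.05718532
P = C - S*exp(-qT) + K*exp(-rT)
P = 0.0503 - 0.93577950 + 1.05718532 = 0.1717


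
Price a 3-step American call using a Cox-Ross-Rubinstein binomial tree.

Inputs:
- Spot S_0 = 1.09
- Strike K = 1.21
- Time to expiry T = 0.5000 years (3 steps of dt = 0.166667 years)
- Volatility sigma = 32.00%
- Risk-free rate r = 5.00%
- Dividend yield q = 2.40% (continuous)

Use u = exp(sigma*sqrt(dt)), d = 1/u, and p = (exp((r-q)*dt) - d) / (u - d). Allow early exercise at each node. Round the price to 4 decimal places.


dt = T/N = 0.166667
u = exp(sigma*sqrt(dt)) = 1.139557; d = 1/u = 0.877534
p = (exp((r-q)*dt) - d) / (u - d) = 0.483960
Discount per step: exp(-r*dt) = 0.991701
Stock lattice S(k, i) with i counting down-moves:
  k=0: S(0,0) = 1.0900
  k=1: S(1,0) = 1.2421; S(1,1) = 0.9565
  k=2: S(2,0) = 1.4155; S(2,1) = 1.0900; S(2,2) = 0.8394
  k=3: S(3,0) = 1.6130; S(3,1) = 1.2421; S(3,2) = 0.9565; S(3,3) = 0.7366
Terminal payoffs V(N, i) = max(S_T - K, 0):
  V(3,0) = 0.403000; V(3,1) = 0.032117; V(3,2) = 0.000000; V(3,3) = 0.000000
Backward induction: V(k, i) = exp(-r*dt) * [p * V(k+1, i) + (1-p) * V(k+1, i+1)]; then take max(V_cont, immediate exercise) for American.
  V(2,0) = exp(-r*dt) * [p*0.403000 + (1-p)*0.032117] = 0.209854; exercise = 0.205463; V(2,0) = max -> 0.209854
  V(2,1) = exp(-r*dt) * [p*0.032117 + (1-p)*0.000000] = 0.015414; exercise = 0.000000; V(2,1) = max -> 0.015414
  V(2,2) = exp(-r*dt) * [p*0.000000 + (1-p)*0.000000] = 0.000000; exercise = 0.000000; V(2,2) = max -> 0.000000
  V(1,0) = exp(-r*dt) * [p*0.209854 + (1-p)*0.015414] = 0.108606; exercise = 0.032117; V(1,0) = max -> 0.108606
  V(1,1) = exp(-r*dt) * [p*0.015414 + (1-p)*0.000000] = 0.007398; exercise = 0.000000; V(1,1) = max -> 0.007398
  V(0,0) = exp(-r*dt) * [p*0.108606 + (1-p)*0.007398] = 0.055911; exercise = 0.000000; V(0,0) = max -> 0.055911

Answer: Price = V(0,0) = 0.0559


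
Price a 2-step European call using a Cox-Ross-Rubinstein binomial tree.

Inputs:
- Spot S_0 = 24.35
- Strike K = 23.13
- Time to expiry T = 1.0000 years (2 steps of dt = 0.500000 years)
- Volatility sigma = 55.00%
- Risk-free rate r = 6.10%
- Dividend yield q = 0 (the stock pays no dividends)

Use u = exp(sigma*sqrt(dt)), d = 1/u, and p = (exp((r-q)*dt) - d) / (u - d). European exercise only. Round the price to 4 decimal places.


dt = T/N = 0.500000
u = exp(sigma*sqrt(dt)) = 1.475370; d = 1/u = 0.677796
p = (exp((r-q)*dt) - d) / (u - d) = 0.442810
Discount per step: exp(-r*dt) = 0.969960
Stock lattice S(k, i) with i counting down-moves:
  k=0: S(0,0) = 24.3500
  k=1: S(1,0) = 35.9253; S(1,1) = 16.5043
  k=2: S(2,0) = 53.0030; S(2,1) = 24.3500; S(2,2) = 11.1866
Terminal payoffs V(N, i) = max(S_T - K, 0):
  V(2,0) = 29.873042; V(2,1) = 1.220000; V(2,2) = 0.000000
Backward induction: V(k, i) = exp(-r*dt) * [p * V(k+1, i) + (1-p) * V(k+1, i+1)].
  V(1,0) = exp(-r*dt) * [p*29.873042 + (1-p)*1.220000] = 13.490072
  V(1,1) = exp(-r*dt) * [p*1.220000 + (1-p)*0.000000] = 0.524000
  V(0,0) = exp(-r*dt) * [p*13.490072 + (1-p)*0.524000] = 6.077295

Answer: Price = V(0,0) = 6.0773


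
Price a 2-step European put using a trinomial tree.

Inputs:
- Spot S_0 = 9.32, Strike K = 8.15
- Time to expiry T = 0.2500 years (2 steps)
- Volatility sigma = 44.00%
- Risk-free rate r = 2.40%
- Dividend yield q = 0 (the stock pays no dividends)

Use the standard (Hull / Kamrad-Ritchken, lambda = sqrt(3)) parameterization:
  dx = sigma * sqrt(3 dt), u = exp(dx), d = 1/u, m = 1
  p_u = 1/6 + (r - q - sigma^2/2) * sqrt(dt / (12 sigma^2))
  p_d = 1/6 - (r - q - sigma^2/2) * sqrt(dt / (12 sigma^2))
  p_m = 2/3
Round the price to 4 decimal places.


Answer: Price = V(0,0) = 0.3417

Derivation:
dt = T/N = 0.125000; dx = sigma*sqrt(3*dt) = 0.269444
u = exp(dx) = 1.309236; d = 1/u = 0.763804
p_u = 0.149780, p_m = 0.666667, p_d = 0.183553
Discount per step: exp(-r*dt) = 0.997004
Stock lattice S(k, j) with j the centered position index:
  k=0: S(0,+0) = 9.3200
  k=1: S(1,-1) = 7.1187; S(1,+0) = 9.3200; S(1,+1) = 12.2021
  k=2: S(2,-2) = 5.4373; S(2,-1) = 7.1187; S(2,+0) = 9.3200; S(2,+1) = 12.2021; S(2,+2) = 15.9754
Terminal payoffs V(N, j) = max(K - S_T, 0):
  V(2,-2) = 2.712742; V(2,-1) = 1.031345; V(2,+0) = 0.000000; V(2,+1) = 0.000000; V(2,+2) = 0.000000
Backward induction: V(k, j) = exp(-r*dt) * [p_u * V(k+1, j+1) + p_m * V(k+1, j) + p_d * V(k+1, j-1)]
  V(1,-1) = exp(-r*dt) * [p_u*0.000000 + p_m*1.031345 + p_d*2.712742] = 1.181945
  V(1,+0) = exp(-r*dt) * [p_u*0.000000 + p_m*0.000000 + p_d*1.031345] = 0.188740
  V(1,+1) = exp(-r*dt) * [p_u*0.000000 + p_m*0.000000 + p_d*0.000000] = 0.000000
  V(0,+0) = exp(-r*dt) * [p_u*0.000000 + p_m*0.188740 + p_d*1.181945] = 0.341750


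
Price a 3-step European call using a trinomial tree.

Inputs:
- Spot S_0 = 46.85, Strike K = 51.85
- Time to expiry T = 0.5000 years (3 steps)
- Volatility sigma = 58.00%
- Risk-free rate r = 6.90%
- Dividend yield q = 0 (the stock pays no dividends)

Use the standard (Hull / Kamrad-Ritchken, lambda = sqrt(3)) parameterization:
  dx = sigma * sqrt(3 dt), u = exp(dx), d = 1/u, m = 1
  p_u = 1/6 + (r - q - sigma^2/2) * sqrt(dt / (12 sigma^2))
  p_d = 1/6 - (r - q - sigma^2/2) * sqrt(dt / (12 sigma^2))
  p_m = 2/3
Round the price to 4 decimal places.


Answer: Price = V(0,0) = 6.3491

Derivation:
dt = T/N = 0.166667; dx = sigma*sqrt(3*dt) = 0.410122
u = exp(dx) = 1.507002; d = 1/u = 0.663569
p_u = 0.146510, p_m = 0.666667, p_d = 0.186823
Discount per step: exp(-r*dt) = 0.988566
Stock lattice S(k, j) with j the centered position index:
  k=0: S(0,+0) = 46.8500
  k=1: S(1,-1) = 31.0882; S(1,+0) = 46.8500; S(1,+1) = 70.6030
  k=2: S(2,-2) = 20.6292; S(2,-1) = 31.0882; S(2,+0) = 46.8500; S(2,+1) = 70.6030; S(2,+2) = 106.3989
  k=3: S(3,-3) = 13.6889; S(3,-2) = 20.6292; S(3,-1) = 31.0882; S(3,+0) = 46.8500; S(3,+1) = 70.6030; S(3,+2) = 106.3989; S(3,+3) = 160.3432
Terminal payoffs V(N, j) = max(S_T - K, 0):
  V(3,-3) = 0.000000; V(3,-2) = 0.000000; V(3,-1) = 0.000000; V(3,+0) = 0.000000; V(3,+1) = 18.753022; V(3,+2) = 54.548861; V(3,+3) = 108.493246
Backward induction: V(k, j) = exp(-r*dt) * [p_u * V(k+1, j+1) + p_m * V(k+1, j) + p_d * V(k+1, j-1)]
  V(2,-2) = exp(-r*dt) * [p_u*0.000000 + p_m*0.000000 + p_d*0.000000] = 0.000000
  V(2,-1) = exp(-r*dt) * [p_u*0.000000 + p_m*0.000000 + p_d*0.000000] = 0.000000
  V(2,+0) = exp(-r*dt) * [p_u*18.753022 + p_m*0.000000 + p_d*0.000000] = 2.716091
  V(2,+1) = exp(-r*dt) * [p_u*54.548861 + p_m*18.753022 + p_d*0.000000] = 20.259641
  V(2,+2) = exp(-r*dt) * [p_u*108.493246 + p_m*54.548861 + p_d*18.753022] = 55.127139
  V(1,-1) = exp(-r*dt) * [p_u*2.716091 + p_m*0.000000 + p_d*0.000000] = 0.393385
  V(1,+0) = exp(-r*dt) * [p_u*20.259641 + p_m*2.716091 + p_d*0.000000] = 4.724325
  V(1,+1) = exp(-r*dt) * [p_u*55.127139 + p_m*20.259641 + p_d*2.716091] = 21.837950
  V(0,+0) = exp(-r*dt) * [p_u*21.837950 + p_m*4.724325 + p_d*0.393385] = 6.349087


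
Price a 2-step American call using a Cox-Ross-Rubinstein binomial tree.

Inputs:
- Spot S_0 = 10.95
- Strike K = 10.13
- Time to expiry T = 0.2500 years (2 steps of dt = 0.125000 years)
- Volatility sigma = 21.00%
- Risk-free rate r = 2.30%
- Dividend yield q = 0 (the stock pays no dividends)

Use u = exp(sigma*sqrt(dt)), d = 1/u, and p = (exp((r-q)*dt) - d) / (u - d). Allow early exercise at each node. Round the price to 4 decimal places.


Answer: Price = V(0,0) = 1.0493

Derivation:
dt = T/N = 0.125000
u = exp(sigma*sqrt(dt)) = 1.077072; d = 1/u = 0.928443
p = (exp((r-q)*dt) - d) / (u - d) = 0.500818
Discount per step: exp(-r*dt) = 0.997129
Stock lattice S(k, i) with i counting down-moves:
  k=0: S(0,0) = 10.9500
  k=1: S(1,0) = 11.7939; S(1,1) = 10.1665
  k=2: S(2,0) = 12.7029; S(2,1) = 10.9500; S(2,2) = 9.4390
Terminal payoffs V(N, i) = max(S_T - K, 0):
  V(2,0) = 2.572920; V(2,1) = 0.820000; V(2,2) = 0.000000
Backward induction: V(k, i) = exp(-r*dt) * [p * V(k+1, i) + (1-p) * V(k+1, i+1)]; then take max(V_cont, immediate exercise) for American.
  V(1,0) = exp(-r*dt) * [p*2.572920 + (1-p)*0.820000] = 1.693020; exercise = 1.663938; V(1,0) = max -> 1.693020
  V(1,1) = exp(-r*dt) * [p*0.820000 + (1-p)*0.000000] = 0.409492; exercise = 0.036452; V(1,1) = max -> 0.409492
  V(0,0) = exp(-r*dt) * [p*1.693020 + (1-p)*0.409492] = 1.049285; exercise = 0.820000; V(0,0) = max -> 1.049285


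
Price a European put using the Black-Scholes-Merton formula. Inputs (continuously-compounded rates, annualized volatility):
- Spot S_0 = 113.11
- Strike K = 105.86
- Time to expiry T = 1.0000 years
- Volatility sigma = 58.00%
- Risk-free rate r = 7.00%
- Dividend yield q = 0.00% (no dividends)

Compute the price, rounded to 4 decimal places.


d1 = (ln(S/K) + (r - q + 0.5*sigma^2) * T) / (sigma * sqrt(T)) = 0.52490229
d2 = d1 - sigma * sqrt(T) = -0.05509771
exp(-rT) = 0.93239382; exp(-qT) = 1.00000000
P = K * exp(-rT) * N(-d2) - S_0 * exp(-qT) * N(-d1)
N(-d1) = 0.29982556; N(-d2) = 0.52196969
P = 105.8600 * 0.93239382 * 0.52196969 - 113.1100 * 1.00000000 * 0.29982556 = 17.6068

Answer: Price = 17.6068


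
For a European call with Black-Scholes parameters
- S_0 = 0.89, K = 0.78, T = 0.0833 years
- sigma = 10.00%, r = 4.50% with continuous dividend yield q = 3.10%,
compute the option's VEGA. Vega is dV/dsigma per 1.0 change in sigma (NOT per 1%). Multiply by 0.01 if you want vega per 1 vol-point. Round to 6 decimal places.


Answer: Vega = 0.000002

Derivation:
d1 = 4.6258557493; d2 = 4.5969940099
phi(d1) = 0.0000090007; exp(-qT) = 0.9974210313; exp(-rT) = 0.9962585169
Vega = S * exp(-qT) * phi(d1) * sqrt(T) = 0.8900 * 0.9974210313 * 0.0000090007 * 0.2886173938 = 0.000002


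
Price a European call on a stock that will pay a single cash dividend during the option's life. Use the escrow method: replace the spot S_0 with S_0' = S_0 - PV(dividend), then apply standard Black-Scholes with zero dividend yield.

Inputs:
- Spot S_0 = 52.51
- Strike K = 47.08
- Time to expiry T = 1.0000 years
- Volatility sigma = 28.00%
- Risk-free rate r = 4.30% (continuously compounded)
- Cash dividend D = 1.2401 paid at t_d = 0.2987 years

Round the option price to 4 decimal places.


PV(D) = D * exp(-r * t_d) = 1.2401 * 0.98723803 = 1.22427389
S_0' = S_0 - PV(D) = 52.5100 - 1.22427389 = 51.28572611
d1 = (ln(S_0'/K) + (r + sigma^2/2)*T) / (sigma*sqrt(T)) = 0.59915781
d2 = d1 - sigma*sqrt(T) = 0.31915781
exp(-rT) = 0.95791139
N(d1) = 0.72546617; N(d2) = 0.62519658
C = S_0' * N(d1) - K * exp(-rT) * N(d2) = 51.28572611 * 0.72546617 - 47.0800 * 0.95791139 * 0.62519658 = 9.0107

Answer: Price = 9.0107


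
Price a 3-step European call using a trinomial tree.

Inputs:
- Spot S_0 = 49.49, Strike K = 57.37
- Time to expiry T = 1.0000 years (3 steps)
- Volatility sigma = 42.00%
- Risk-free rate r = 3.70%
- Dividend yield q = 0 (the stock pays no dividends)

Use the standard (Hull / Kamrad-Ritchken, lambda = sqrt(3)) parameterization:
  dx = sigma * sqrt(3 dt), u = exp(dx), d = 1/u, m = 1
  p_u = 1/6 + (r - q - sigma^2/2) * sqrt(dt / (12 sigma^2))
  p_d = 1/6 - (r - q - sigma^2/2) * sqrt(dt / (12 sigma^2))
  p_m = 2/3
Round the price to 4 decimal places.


Answer: Price = V(0,0) = 6.3013

Derivation:
dt = T/N = 0.333333; dx = sigma*sqrt(3*dt) = 0.420000
u = exp(dx) = 1.521962; d = 1/u = 0.657047
p_u = 0.146349, p_m = 0.666667, p_d = 0.186984
Discount per step: exp(-r*dt) = 0.987742
Stock lattice S(k, j) with j the centered position index:
  k=0: S(0,+0) = 49.4900
  k=1: S(1,-1) = 32.5172; S(1,+0) = 49.4900; S(1,+1) = 75.3219
  k=2: S(2,-2) = 21.3654; S(2,-1) = 32.5172; S(2,+0) = 49.4900; S(2,+1) = 75.3219; S(2,+2) = 114.6370
  k=3: S(3,-3) = 14.0380; S(3,-2) = 21.3654; S(3,-1) = 32.5172; S(3,+0) = 49.4900; S(3,+1) = 75.3219; S(3,+2) = 114.6370; S(3,+3) = 174.4731
Terminal payoffs V(N, j) = max(S_T - K, 0):
  V(3,-3) = 0.000000; V(3,-2) = 0.000000; V(3,-1) = 0.000000; V(3,+0) = 0.000000; V(3,+1) = 17.951877; V(3,+2) = 57.267002; V(3,+3) = 117.103109
Backward induction: V(k, j) = exp(-r*dt) * [p_u * V(k+1, j+1) + p_m * V(k+1, j) + p_d * V(k+1, j-1)]
  V(2,-2) = exp(-r*dt) * [p_u*0.000000 + p_m*0.000000 + p_d*0.000000] = 0.000000
  V(2,-1) = exp(-r*dt) * [p_u*0.000000 + p_m*0.000000 + p_d*0.000000] = 0.000000
  V(2,+0) = exp(-r*dt) * [p_u*17.951877 + p_m*0.000000 + p_d*0.000000] = 2.595039
  V(2,+1) = exp(-r*dt) * [p_u*57.267002 + p_m*17.951877 + p_d*0.000000] = 20.099470
  V(2,+2) = exp(-r*dt) * [p_u*117.103109 + p_m*57.267002 + p_d*17.951877] = 57.953479
  V(1,-1) = exp(-r*dt) * [p_u*2.595039 + p_m*0.000000 + p_d*0.000000] = 0.375127
  V(1,+0) = exp(-r*dt) * [p_u*20.099470 + p_m*2.595039 + p_d*0.000000] = 4.614306
  V(1,+1) = exp(-r*dt) * [p_u*57.953479 + p_m*20.099470 + p_d*2.595039] = 22.092166
  V(0,+0) = exp(-r*dt) * [p_u*22.092166 + p_m*4.614306 + p_d*0.375127] = 6.301320


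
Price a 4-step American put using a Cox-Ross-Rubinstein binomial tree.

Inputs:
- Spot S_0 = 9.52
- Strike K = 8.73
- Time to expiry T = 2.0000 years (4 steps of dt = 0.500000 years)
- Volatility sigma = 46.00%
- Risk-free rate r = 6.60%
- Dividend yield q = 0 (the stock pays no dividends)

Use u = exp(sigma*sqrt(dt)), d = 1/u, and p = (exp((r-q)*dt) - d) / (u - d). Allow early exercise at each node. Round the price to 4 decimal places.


Answer: Price = V(0,0) = 1.4506

Derivation:
dt = T/N = 0.500000
u = exp(sigma*sqrt(dt)) = 1.384403; d = 1/u = 0.722333
p = (exp((r-q)*dt) - d) / (u - d) = 0.470067
Discount per step: exp(-r*dt) = 0.967539
Stock lattice S(k, i) with i counting down-moves:
  k=0: S(0,0) = 9.5200
  k=1: S(1,0) = 13.1795; S(1,1) = 6.8766
  k=2: S(2,0) = 18.2458; S(2,1) = 9.5200; S(2,2) = 4.9672
  k=3: S(3,0) = 25.2595; S(3,1) = 13.1795; S(3,2) = 6.8766; S(3,3) = 3.5880
  k=4: S(4,0) = 34.9693; S(4,1) = 18.2458; S(4,2) = 9.5200; S(4,3) = 4.9672; S(4,4) = 2.5917
Terminal payoffs V(N, i) = max(K - S_T, 0):
  V(4,0) = 0.000000; V(4,1) = 0.000000; V(4,2) = 0.000000; V(4,3) = 3.762798; V(4,4) = 6.138289
Backward induction: V(k, i) = exp(-r*dt) * [p * V(k+1, i) + (1-p) * V(k+1, i+1)]; then take max(V_cont, immediate exercise) for American.
  V(3,0) = exp(-r*dt) * [p*0.000000 + (1-p)*0.000000] = 0.000000; exercise = 0.000000; V(3,0) = max -> 0.000000
  V(3,1) = exp(-r*dt) * [p*0.000000 + (1-p)*0.000000] = 0.000000; exercise = 0.000000; V(3,1) = max -> 0.000000
  V(3,2) = exp(-r*dt) * [p*0.000000 + (1-p)*3.762798] = 1.929301; exercise = 1.853390; V(3,2) = max -> 1.929301
  V(3,3) = exp(-r*dt) * [p*3.762798 + (1-p)*6.138289] = 4.858638; exercise = 5.142027; V(3,3) = max -> 5.142027
  V(2,0) = exp(-r*dt) * [p*0.000000 + (1-p)*0.000000] = 0.000000; exercise = 0.000000; V(2,0) = max -> 0.000000
  V(2,1) = exp(-r*dt) * [p*0.000000 + (1-p)*1.929301] = 0.989211; exercise = 0.000000; V(2,1) = max -> 0.989211
  V(2,2) = exp(-r*dt) * [p*1.929301 + (1-p)*5.142027] = 3.513935; exercise = 3.762798; V(2,2) = max -> 3.762798
  V(1,0) = exp(-r*dt) * [p*0.000000 + (1-p)*0.989211] = 0.507198; exercise = 0.000000; V(1,0) = max -> 0.507198
  V(1,1) = exp(-r*dt) * [p*0.989211 + (1-p)*3.762798] = 2.379202; exercise = 1.853390; V(1,1) = max -> 2.379202
  V(0,0) = exp(-r*dt) * [p*0.507198 + (1-p)*2.379202] = 1.450567; exercise = 0.000000; V(0,0) = max -> 1.450567


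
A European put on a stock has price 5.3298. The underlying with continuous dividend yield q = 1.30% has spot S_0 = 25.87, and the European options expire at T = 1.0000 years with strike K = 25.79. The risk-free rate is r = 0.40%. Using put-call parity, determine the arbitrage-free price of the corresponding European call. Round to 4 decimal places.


Put-call parity: C - P = S_0 * exp(-qT) - K * exp(-rT).
S_0 * exp(-qT) = 25.8700 * 0.98708414 = 25.53586657
K * exp(-rT) = 25.7900 * 0.99600799 = 25.68704605
C = P + S*exp(-qT) - K*exp(-rT)
C = 5.3298 + 25.53586657 - 25.68704605 = 5.1786

Answer: Call price = 5.1786


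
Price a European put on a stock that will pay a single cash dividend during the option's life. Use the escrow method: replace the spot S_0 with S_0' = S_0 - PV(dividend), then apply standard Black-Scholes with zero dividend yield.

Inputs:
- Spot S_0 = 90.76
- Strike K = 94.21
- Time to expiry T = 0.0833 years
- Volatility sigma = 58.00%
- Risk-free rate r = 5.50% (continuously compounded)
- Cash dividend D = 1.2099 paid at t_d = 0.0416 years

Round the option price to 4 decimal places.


PV(D) = D * exp(-r * t_d) = 1.2099 * 0.99771462 = 1.20713491
S_0' = S_0 - PV(D) = 90.7600 - 1.20713491 = 89.55286509
d1 = (ln(S_0'/K) + (r + sigma^2/2)*T) / (sigma*sqrt(T)) = -0.19178625
d2 = d1 - sigma*sqrt(T) = -0.35918433
exp(-rT) = 0.99542898
N(-d1) = 0.57604518; N(-d2) = 0.64027140
P = K * exp(-rT) * N(-d2) - S_0' * N(-d1) = 94.2100 * 0.99542898 * 0.64027140 - 89.55286509 * 0.57604518 = 8.4577

Answer: Price = 8.4577


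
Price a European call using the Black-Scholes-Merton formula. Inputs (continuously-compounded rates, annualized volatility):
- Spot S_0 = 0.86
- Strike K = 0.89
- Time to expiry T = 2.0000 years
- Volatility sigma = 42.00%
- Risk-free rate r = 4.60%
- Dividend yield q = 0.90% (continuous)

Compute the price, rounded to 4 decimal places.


d1 = (ln(S/K) + (r - q + 0.5*sigma^2) * T) / (sigma * sqrt(T)) = 0.36384167
d2 = d1 - sigma * sqrt(T) = -0.23012803
exp(-rT) = 0.91210515; exp(-qT) = 0.98216103
C = S_0 * exp(-qT) * N(d1) - K * exp(-rT) * N(d2)
N(d1) = 0.64201188; N(d2) = 0.40899614
C = 0.8600 * 0.98216103 * 0.64201188 - 0.8900 * 0.91210515 * 0.40899614 = 0.2103

Answer: Price = 0.2103


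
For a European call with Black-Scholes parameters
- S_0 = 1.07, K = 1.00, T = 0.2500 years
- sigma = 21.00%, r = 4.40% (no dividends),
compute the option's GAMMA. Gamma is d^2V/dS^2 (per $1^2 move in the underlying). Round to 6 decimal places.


Answer: Gamma = 2.575110

Derivation:
d1 = 0.8016299855; d2 = 0.6966299855
phi(d1) = 0.2893136602; exp(-qT) = 1.0000000000; exp(-rT) = 0.9890602788
Gamma = exp(-qT) * phi(d1) / (S * sigma * sqrt(T)) = 1.0000000000 * 0.2893136602 / (1.0700 * 0.2100 * 0.5000000000) = 2.575110


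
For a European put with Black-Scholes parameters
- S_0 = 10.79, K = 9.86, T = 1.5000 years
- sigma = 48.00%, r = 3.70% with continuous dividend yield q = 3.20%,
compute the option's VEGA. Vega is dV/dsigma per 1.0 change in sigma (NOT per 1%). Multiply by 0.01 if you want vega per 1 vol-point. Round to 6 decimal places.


d1 = 0.4600169135; d2 = -0.1278606248
phi(d1) = 0.3588874988; exp(-qT) = 0.9531337871; exp(-rT) = 0.9460120237
Vega = S * exp(-qT) * phi(d1) * sqrt(T) = 10.7900 * 0.9531337871 * 0.3588874988 * 1.2247448714 = 4.520425

Answer: Vega = 4.520425


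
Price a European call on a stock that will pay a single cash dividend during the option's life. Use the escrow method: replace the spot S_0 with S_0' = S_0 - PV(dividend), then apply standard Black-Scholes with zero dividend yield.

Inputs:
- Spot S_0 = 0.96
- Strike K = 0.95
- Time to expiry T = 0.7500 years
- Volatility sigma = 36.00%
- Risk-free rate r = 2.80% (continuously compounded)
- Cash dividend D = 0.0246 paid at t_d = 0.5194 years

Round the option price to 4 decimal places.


PV(D) = D * exp(-r * t_d) = 0.0246 * 0.98556204 = 0.02424483
S_0' = S_0 - PV(D) = 0.9600 - 0.02424483 = 0.93575517
d1 = (ln(S_0'/K) + (r + sigma^2/2)*T) / (sigma*sqrt(T)) = 0.17478282
d2 = d1 - sigma*sqrt(T) = -0.13698632
exp(-rT) = 0.97921896
N(d1) = 0.56937486; N(d2) = 0.44552080
C = S_0' * N(d1) - K * exp(-rT) * N(d2) = 0.93575517 * 0.56937486 - 0.9500 * 0.97921896 * 0.44552080 = 0.1183

Answer: Price = 0.1183


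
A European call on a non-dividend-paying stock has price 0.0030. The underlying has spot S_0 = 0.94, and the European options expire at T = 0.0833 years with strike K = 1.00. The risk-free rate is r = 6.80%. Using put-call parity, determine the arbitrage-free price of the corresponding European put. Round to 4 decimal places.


Answer: Put price = 0.0574

Derivation:
Put-call parity: C - P = S_0 * exp(-qT) - K * exp(-rT).
S_0 * exp(-qT) = 0.9400 * 1.00000000 = 0.94000000
K * exp(-rT) = 1.0000 * 0.99435161 = 0.99435161
P = C - S*exp(-qT) + K*exp(-rT)
P = 0.0030 - 0.94000000 + 0.99435161 = 0.0574


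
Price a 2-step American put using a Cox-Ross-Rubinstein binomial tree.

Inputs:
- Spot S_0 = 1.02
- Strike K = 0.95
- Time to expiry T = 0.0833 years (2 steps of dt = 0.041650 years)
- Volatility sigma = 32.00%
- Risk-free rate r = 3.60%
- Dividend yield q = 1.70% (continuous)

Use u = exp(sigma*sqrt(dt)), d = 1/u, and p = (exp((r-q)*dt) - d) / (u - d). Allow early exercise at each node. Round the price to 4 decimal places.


dt = T/N = 0.041650
u = exp(sigma*sqrt(dt)) = 1.067486; d = 1/u = 0.936780
p = (exp((r-q)*dt) - d) / (u - d) = 0.489736
Discount per step: exp(-r*dt) = 0.998502
Stock lattice S(k, i) with i counting down-moves:
  k=0: S(0,0) = 1.0200
  k=1: S(1,0) = 1.0888; S(1,1) = 0.9555
  k=2: S(2,0) = 1.1623; S(2,1) = 1.0200; S(2,2) = 0.8951
Terminal payoffs V(N, i) = max(K - S_T, 0):
  V(2,0) = 0.000000; V(2,1) = 0.000000; V(2,2) = 0.054892
Backward induction: V(k, i) = exp(-r*dt) * [p * V(k+1, i) + (1-p) * V(k+1, i+1)]; then take max(V_cont, immediate exercise) for American.
  V(1,0) = exp(-r*dt) * [p*0.000000 + (1-p)*0.000000] = 0.000000; exercise = 0.000000; V(1,0) = max -> 0.000000
  V(1,1) = exp(-r*dt) * [p*0.000000 + (1-p)*0.054892] = 0.027967; exercise = 0.000000; V(1,1) = max -> 0.027967
  V(0,0) = exp(-r*dt) * [p*0.000000 + (1-p)*0.027967] = 0.014249; exercise = 0.000000; V(0,0) = max -> 0.014249

Answer: Price = V(0,0) = 0.0142


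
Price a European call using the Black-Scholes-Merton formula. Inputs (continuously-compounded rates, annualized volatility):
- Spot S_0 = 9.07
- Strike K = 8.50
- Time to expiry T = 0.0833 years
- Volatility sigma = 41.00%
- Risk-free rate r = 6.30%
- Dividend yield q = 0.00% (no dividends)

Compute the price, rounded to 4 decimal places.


Answer: Price = 0.7912

Derivation:
d1 = (ln(S/K) + (r - q + 0.5*sigma^2) * T) / (sigma * sqrt(T)) = 0.65201829
d2 = d1 - sigma * sqrt(T) = 0.53368516
exp(-rT) = 0.99476585; exp(-qT) = 1.00000000
C = S_0 * exp(-qT) * N(d1) - K * exp(-rT) * N(d2)
N(d1) = 0.74280531; N(d2) = 0.70322031
C = 9.0700 * 1.00000000 * 0.74280531 - 8.5000 * 0.99476585 * 0.70322031 = 0.7912


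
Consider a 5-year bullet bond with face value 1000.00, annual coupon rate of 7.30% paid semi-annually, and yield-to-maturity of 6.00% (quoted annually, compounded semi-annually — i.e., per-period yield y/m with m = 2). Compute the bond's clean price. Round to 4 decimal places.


Answer: Price = 1055.4463

Derivation:
Coupon per period c = face * coupon_rate / m = 36.500000
Periods per year m = 2; per-period yield y/m = 0.030000
Number of cashflows N = 10
Cashflows (t years, CF_t, discount factor 1/(1+y/m)^(m*t), PV):
  t = 0.5000: CF_t = 36.500000, DF = 0.970874, PV = 35.436893
  t = 1.0000: CF_t = 36.500000, DF = 0.942596, PV = 34.404751
  t = 1.5000: CF_t = 36.500000, DF = 0.915142, PV = 33.402671
  t = 2.0000: CF_t = 36.500000, DF = 0.888487, PV = 32.429777
  t = 2.5000: CF_t = 36.500000, DF = 0.862609, PV = 31.485221
  t = 3.0000: CF_t = 36.500000, DF = 0.837484, PV = 30.568175
  t = 3.5000: CF_t = 36.500000, DF = 0.813092, PV = 29.677840
  t = 4.0000: CF_t = 36.500000, DF = 0.789409, PV = 28.813437
  t = 4.5000: CF_t = 36.500000, DF = 0.766417, PV = 27.974211
  t = 5.0000: CF_t = 1036.500000, DF = 0.744094, PV = 771.253343
Price P = sum_t PV_t = 1055.446318


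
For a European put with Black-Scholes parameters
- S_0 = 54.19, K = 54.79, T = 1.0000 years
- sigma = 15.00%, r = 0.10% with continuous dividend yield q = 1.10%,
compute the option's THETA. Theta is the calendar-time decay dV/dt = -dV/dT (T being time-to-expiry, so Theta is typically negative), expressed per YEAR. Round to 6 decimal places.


d1 = -0.0650753731; d2 = -0.2150753731
phi(d1) = 0.3980984529; exp(-qT) = 0.9890602788; exp(-rT) = 0.9990004998
Theta = -S*exp(-qT)*phi(d1)*sigma/(2*sqrt(T)) + r*K*exp(-rT)*N(-d2) - q*S*exp(-qT)*N(-d1)
N(-d1) = 0.5259430059; N(-d2) = 0.5851457230; sqrt(T) = 1.0000000000
Term 1 = -54.1900 * 0.9890602788 * 0.3980984529 * 0.1500 / (2 * 1.0000000000) = -1.6002714786
Term 2 = 0.0010 * 54.7900 * 0.9990004998 * 0.5851457230 = 0.0320280901
Term 3 = -0.0110 * 54.1900 * 0.9890602788 * 0.5259430059 = -0.3100796613
Theta = -1.6002714786 + (0.0320280901) + (-0.3100796613) = -1.878323

Answer: Theta = -1.878323
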